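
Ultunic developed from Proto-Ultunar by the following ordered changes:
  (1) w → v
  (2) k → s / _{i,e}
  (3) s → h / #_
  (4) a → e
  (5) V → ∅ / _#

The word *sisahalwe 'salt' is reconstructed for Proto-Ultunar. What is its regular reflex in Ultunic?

hisehelv

Ultunic: start from *sisahalwe.
  rule 1 (unconditioned shift): sisahalwe → sisahalve
  rule 2: no change — sisahalve
  rule 3 (debuccalisation): sisahalve → hisahalve
  rule 4 (vowel merger): hisahalve → hisehelve
  rule 5 (apocope): hisehelve → hisehelv
  ⇒ Ultunic hisehelv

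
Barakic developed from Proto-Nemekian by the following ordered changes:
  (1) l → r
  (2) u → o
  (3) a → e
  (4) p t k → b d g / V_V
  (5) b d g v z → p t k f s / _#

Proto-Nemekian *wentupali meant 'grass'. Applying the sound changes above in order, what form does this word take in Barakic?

wentoberi

Barakic: *wentupali
  wentupali → wentupari   [unconditioned shift]
  wentupari → wentopari   [vowel merger]
  wentopari → wentoperi   [vowel merger]
  wentoperi → wentoberi   [intervocalic voicing]
  wentoberi (rule 5 does not apply)
  giving Barakic wentoberi.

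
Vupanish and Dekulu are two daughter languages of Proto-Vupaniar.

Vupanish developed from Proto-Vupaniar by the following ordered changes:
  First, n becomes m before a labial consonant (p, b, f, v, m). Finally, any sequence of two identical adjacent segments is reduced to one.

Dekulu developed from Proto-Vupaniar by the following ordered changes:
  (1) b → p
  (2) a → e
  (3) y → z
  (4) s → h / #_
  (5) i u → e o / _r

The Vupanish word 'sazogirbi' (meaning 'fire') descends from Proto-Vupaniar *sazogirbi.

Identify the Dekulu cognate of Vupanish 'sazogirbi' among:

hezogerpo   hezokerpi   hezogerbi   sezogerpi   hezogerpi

hezogerpi

Dekulu: start from *sazogirbi.
  rule 1 (unconditioned shift): sazogirbi → sazogirpi
  rule 2 (vowel merger): sazogirpi → sezogirpi
  rule 3: no change — sezogirpi
  rule 4 (debuccalisation): sezogirpi → hezogirpi
  rule 5 (pre-rhotic lowering): hezogirpi → hezogerpi
  ⇒ Dekulu hezogerpi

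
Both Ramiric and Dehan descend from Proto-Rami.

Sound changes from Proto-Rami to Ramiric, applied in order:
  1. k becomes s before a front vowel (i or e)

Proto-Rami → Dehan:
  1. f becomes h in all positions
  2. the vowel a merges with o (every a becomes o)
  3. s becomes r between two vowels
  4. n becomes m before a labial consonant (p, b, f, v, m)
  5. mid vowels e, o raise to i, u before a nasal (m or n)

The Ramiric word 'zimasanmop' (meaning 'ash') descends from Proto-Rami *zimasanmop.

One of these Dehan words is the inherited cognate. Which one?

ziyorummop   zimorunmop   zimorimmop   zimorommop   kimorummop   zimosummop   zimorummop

Dehan: start from *zimasanmop.
  rule 1: no change — zimasanmop
  rule 2 (vowel merger): zimasanmop → zimosonmop
  rule 3 (rhotacism): zimosonmop → zimoronmop
  rule 4 (nasal place assimilation): zimoronmop → zimorommop
  rule 5 (pre-nasal raising): zimorommop → zimorummop
  ⇒ Dehan zimorummop
Among the options, 'zimorummop' alone shows every Dehan change applied in order.

zimorummop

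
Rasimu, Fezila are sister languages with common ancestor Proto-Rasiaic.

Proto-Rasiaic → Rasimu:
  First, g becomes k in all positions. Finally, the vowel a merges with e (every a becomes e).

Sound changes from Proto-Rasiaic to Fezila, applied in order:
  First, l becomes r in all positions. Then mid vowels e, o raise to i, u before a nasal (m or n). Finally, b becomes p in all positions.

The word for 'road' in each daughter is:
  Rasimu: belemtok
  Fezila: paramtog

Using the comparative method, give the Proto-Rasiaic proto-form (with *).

Position 1: Rasimu has b, Fezila has p. Rasimu preserves b here (none of its changes turn any other segment into b), so the proto-segment is *b.
Position 4: Rasimu has e, Fezila has a. Fezila preserves a here (none of its changes turn any other segment into a), so the proto-segment is *a.
Verify the candidate proto-form against each daughter:
Rasimu: *balamtog
  balamtog → balamtok   [unconditioned shift]
  balamtok → belemtok   [vowel merger]
  giving Rasimu belemtok.
Fezila: *balamtog
  balamtog → baramtog   [unconditioned shift]
  baramtog (rule 2 does not apply)
  baramtog → paramtog   [unconditioned shift]
  giving Fezila paramtog.
*balamtog is the unique common source.

*balamtog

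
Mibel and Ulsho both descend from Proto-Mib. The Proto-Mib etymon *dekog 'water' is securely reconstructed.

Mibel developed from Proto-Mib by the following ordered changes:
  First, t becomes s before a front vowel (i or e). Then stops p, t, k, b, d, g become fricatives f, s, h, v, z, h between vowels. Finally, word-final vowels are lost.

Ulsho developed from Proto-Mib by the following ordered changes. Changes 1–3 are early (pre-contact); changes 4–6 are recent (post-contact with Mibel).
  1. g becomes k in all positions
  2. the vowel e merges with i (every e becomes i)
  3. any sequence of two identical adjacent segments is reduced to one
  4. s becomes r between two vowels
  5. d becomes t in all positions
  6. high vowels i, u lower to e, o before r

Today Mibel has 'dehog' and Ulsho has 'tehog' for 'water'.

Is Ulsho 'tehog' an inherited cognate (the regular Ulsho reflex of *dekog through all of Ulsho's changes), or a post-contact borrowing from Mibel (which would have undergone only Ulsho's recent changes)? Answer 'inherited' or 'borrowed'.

If inherited, *dekog would pass through all of Ulsho's changes:
Ulsho: *dekog > dekok > dikok > tikok  (by unconditioned shift, vowel merger, unconditioned shift)
If borrowed from Mibel 'dehog' after the early changes, it would undergo only the recent ones:
  rule 4 (rhotacism): no change (dehog)
  rule 5 (unconditioned shift): dehog → tehog
  rule 6 (pre-rhotic lowering): no change (tehog)
  ⇒ as a loan: tehog
Ulsho 'tehog' matches the loan outcome 'tehog', not the inherited 'tikok' — it skipped the early Ulsho changes, so it was borrowed from Mibel.

borrowed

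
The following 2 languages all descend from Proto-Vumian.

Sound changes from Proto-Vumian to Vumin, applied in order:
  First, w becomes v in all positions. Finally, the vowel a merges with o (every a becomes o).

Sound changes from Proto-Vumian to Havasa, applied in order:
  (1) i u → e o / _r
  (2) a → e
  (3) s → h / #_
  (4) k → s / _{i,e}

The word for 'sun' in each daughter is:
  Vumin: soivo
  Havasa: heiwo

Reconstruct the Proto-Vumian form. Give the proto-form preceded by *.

*saiwo

Position 4: Vumin has v, Havasa has w. Havasa preserves w here (none of its changes turn any other segment into w), so the proto-segment is *w.
Position 1: Vumin has s, Havasa has h. Vumin preserves s here (none of its changes turn any other segment into s), so the proto-segment is *s.
Continuing position by position gives *saiwo; check it forward:
Vumin: *saiwo > saivo > soivo  (by unconditioned shift, vowel merger)
Havasa: start from *saiwo.
  rule 1: no change — saiwo
  rule 2 (vowel merger): saiwo → seiwo
  rule 3 (debuccalisation): seiwo → heiwo
  rule 4: no change — heiwo
  ⇒ Havasa heiwo
Only *saiwo yields all of Vumin soivo, Havasa heiwo.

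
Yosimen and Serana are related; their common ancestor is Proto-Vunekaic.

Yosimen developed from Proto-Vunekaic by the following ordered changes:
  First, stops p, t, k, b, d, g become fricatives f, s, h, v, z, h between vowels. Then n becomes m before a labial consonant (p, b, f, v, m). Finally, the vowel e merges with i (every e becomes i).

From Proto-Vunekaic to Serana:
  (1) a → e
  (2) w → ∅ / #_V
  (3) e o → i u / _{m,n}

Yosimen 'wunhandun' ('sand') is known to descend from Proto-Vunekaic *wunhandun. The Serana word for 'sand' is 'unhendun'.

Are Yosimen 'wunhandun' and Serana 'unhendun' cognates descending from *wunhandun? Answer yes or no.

no

Derive the expected Serana reflex of *wunhandun:
Serana: *wunhandun
  wunhandun → wunhendun   [vowel merger]
  wunhendun → unhendun   [glide loss]
  unhendun → unhindun   [pre-nasal raising]
  giving Serana unhindun.
The regular Serana reflex would be 'unhindun', but the attested form is 'unhendun'. The correspondence is irregular, so they are not cognates (the Serana form has a different source).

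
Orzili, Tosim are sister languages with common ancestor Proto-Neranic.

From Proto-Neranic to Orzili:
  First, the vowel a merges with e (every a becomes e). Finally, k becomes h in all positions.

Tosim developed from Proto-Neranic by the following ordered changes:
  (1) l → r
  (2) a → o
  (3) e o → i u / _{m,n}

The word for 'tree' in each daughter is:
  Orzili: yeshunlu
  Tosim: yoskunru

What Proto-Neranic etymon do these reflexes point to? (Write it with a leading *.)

Position 2: Orzili has e, Tosim has o. Taking the neighbouring segments as reconstructed: Orzili e could go back to *a or *e; Tosim o could go back to *a or *o — the one source consistent with every daughter is *a.
Position 4: Orzili has h, Tosim has k. Tosim preserves k here (none of its changes turn any other segment into k), so the proto-segment is *k.
Position 7: Orzili has l, Tosim has r. Orzili preserves l here (none of its changes turn any other segment into l), so the proto-segment is *l.
This points to *yaskunlu. Verify forward in each daughter:
Orzili: *yaskunlu
  yaskunlu → yeskunlu   [vowel merger]
  yeskunlu → yeshunlu   [unconditioned shift]
  giving Orzili yeshunlu.
Tosim: *yaskunlu > yaskunru > yoskunru  (by unconditioned shift, vowel merger)
No other proto-form is consistent with every reflex, so the reconstruction is *yaskunlu.

*yaskunlu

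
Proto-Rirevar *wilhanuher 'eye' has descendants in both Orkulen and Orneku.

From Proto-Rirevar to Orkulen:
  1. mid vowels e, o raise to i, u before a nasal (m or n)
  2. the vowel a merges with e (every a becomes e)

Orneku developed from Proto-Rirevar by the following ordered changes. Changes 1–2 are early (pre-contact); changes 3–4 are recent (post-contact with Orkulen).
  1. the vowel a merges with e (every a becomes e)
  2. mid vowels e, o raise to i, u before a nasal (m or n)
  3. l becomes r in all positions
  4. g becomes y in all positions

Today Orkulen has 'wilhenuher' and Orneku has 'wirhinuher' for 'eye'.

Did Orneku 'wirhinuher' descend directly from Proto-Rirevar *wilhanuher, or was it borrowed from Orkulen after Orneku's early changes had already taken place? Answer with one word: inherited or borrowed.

If inherited, *wilhanuher would pass through all of Orneku's changes:
Orneku: *wilhanuher > wilhenuher > wilhinuher > wirhinuher  (by vowel merger, pre-nasal raising, unconditioned shift)
If borrowed from Orkulen 'wilhenuher' after the early changes, it would undergo only the recent ones:
  rule 3 (unconditioned shift): wilhenuher → wirhenuher
  rule 4 (unconditioned shift): no change (wirhenuher)
  ⇒ as a loan: wirhenuher
Orneku 'wirhinuher' matches the inherited outcome exactly, so it is an inherited cognate, not a loan.

inherited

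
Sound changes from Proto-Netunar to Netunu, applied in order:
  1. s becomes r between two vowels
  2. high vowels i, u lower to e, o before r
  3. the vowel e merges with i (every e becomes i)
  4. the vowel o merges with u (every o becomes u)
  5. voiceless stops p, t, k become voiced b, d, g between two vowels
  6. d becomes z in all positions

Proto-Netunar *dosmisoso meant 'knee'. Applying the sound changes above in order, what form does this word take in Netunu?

Netunu: *dosmisoso
  dosmisoso → dosmiroro   [rhotacism]
  dosmiroro → dosmeroro   [pre-rhotic lowering]
  dosmeroro → dosmiroro   [vowel merger]
  dosmiroro → dusmiruru   [vowel merger]
  dusmiruru (rule 5 does not apply)
  dusmiruru → zusmiruru   [unconditioned shift]
  giving Netunu zusmiruru.

zusmiruru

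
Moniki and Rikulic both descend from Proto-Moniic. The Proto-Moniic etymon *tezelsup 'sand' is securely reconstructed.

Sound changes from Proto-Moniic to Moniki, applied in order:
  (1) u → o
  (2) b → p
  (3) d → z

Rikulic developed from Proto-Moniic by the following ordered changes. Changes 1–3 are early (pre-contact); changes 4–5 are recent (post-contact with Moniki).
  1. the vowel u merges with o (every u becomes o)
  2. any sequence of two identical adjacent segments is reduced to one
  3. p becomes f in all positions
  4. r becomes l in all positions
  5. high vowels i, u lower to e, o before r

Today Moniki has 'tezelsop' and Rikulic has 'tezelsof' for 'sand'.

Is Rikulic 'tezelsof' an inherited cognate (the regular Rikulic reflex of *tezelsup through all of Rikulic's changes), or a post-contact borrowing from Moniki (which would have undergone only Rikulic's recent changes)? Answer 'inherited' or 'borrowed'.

inherited

If inherited, *tezelsup would pass through all of Rikulic's changes:
Rikulic: start from *tezelsup.
  rule 1 (vowel merger): tezelsup → tezelsop
  rule 2: no change — tezelsop
  rule 3 (unconditioned shift): tezelsop → tezelsof
  rule 4: no change — tezelsof
  rule 5: no change — tezelsof
  ⇒ Rikulic tezelsof
If borrowed from Moniki 'tezelsop' after the early changes, it would undergo only the recent ones:
  rule 4 (unconditioned shift): no change (tezelsop)
  rule 5 (pre-rhotic lowering): no change (tezelsop)
  ⇒ as a loan: tezelsop
Rikulic 'tezelsof' matches the inherited outcome exactly, so it is an inherited cognate, not a loan.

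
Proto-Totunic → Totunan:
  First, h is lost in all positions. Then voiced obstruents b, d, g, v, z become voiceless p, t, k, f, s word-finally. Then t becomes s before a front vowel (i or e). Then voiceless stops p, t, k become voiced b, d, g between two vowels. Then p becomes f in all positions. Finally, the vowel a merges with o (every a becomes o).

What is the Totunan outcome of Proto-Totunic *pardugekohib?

fordugegoif

Totunan: *pardugekohib > pardugekoib > pardugekoip > pardugegoip > fardugegoif > fordugegoif  (by h-loss, final devoicing, intervocalic voicing, unconditioned shift, vowel merger)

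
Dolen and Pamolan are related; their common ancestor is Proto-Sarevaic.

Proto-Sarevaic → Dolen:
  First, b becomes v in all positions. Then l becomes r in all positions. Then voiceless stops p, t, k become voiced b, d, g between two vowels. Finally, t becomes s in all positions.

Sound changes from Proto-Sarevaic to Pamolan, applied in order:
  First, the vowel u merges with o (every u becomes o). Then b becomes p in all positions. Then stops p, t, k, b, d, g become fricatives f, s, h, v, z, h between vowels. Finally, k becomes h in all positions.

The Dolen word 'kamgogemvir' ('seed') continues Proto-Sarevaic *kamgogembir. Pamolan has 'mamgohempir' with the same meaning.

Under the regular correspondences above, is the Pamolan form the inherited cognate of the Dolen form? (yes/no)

Derive the expected Pamolan reflex of *kamgogembir:
Pamolan: start from *kamgogembir.
  rule 1: no change — kamgogembir
  rule 2 (unconditioned shift): kamgogembir → kamgogempir
  rule 3 (intervocalic lenition): kamgogempir → kamgohempir
  rule 4 (unconditioned shift): kamgohempir → hamgohempir
  ⇒ Pamolan hamgohempir
The regular Pamolan reflex would be 'hamgohempir', but the attested form is 'mamgohempir'. The correspondence is irregular, so they are not cognates (the Pamolan form has a different source).

no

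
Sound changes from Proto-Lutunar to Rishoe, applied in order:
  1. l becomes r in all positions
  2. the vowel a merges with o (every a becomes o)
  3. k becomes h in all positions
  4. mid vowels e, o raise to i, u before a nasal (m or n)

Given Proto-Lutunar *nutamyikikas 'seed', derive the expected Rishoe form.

nutumyihihos

Rishoe: start from *nutamyikikas.
  rule 1: no change — nutamyikikas
  rule 2 (vowel merger): nutamyikikas → nutomyikikos
  rule 3 (unconditioned shift): nutomyikikos → nutomyihihos
  rule 4 (pre-nasal raising): nutomyihihos → nutumyihihos
  ⇒ Rishoe nutumyihihos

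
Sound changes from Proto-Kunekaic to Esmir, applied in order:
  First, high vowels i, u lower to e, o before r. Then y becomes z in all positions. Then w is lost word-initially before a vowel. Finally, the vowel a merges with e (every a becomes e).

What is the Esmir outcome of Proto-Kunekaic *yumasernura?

Esmir: *yumasernura
  yumasernura → yumasernora   [pre-rhotic lowering]
  yumasernora → zumasernora   [unconditioned shift]
  zumasernora (rule 3 does not apply)
  zumasernora → zumesernore   [vowel merger]
  giving Esmir zumesernore.

zumesernore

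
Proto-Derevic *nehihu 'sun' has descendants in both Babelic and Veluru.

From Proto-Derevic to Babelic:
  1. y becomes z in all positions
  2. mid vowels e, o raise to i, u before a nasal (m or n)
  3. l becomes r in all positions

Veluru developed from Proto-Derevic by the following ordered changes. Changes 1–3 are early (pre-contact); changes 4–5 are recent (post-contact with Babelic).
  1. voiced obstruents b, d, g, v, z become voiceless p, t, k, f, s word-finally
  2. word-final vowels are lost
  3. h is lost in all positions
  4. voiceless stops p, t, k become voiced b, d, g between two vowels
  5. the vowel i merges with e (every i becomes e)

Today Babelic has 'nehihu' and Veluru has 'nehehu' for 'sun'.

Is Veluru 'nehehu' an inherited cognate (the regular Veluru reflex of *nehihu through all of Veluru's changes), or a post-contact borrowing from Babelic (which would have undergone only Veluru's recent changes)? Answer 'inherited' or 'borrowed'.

If inherited, *nehihu would pass through all of Veluru's changes:
Veluru: start from *nehihu.
  rule 1: no change — nehihu
  rule 2 (apocope): nehihu → nehih
  rule 3 (h-loss): nehih → nei
  rule 4: no change — nei
  rule 5 (vowel merger): nei → nee
  ⇒ Veluru nee
If borrowed from Babelic 'nehihu' after the early changes, it would undergo only the recent ones:
  rule 4 (intervocalic voicing): no change (nehihu)
  rule 5 (vowel merger): nehihu → nehehu
  ⇒ as a loan: nehehu
Veluru 'nehehu' matches the loan outcome 'nehehu', not the inherited 'nee' — it skipped the early Veluru changes, so it was borrowed from Babelic.

borrowed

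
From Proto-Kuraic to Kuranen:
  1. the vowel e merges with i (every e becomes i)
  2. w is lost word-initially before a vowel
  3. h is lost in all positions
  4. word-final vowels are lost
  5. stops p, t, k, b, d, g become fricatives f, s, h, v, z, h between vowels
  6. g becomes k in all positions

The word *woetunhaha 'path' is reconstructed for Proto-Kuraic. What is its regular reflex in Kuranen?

oisuna

Kuranen: *woetunhaha > woitunhaha > oitunhaha > oitunaa > oituna > oisuna  (by vowel merger, glide loss, h-loss, apocope, intervocalic lenition)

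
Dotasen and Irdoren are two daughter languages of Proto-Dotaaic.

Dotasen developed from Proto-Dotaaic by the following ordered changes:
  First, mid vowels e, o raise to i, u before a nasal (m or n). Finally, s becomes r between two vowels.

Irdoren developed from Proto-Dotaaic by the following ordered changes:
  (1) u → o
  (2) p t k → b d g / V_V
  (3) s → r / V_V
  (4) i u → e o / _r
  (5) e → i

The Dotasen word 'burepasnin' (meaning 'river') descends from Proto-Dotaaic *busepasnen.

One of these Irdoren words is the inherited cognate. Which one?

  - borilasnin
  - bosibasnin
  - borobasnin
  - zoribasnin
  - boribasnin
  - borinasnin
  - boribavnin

boribasnin

Irdoren: *busepasnen > bosepasnen > bosebasnen > borebasnen > boribasnin  (by vowel merger, intervocalic voicing, rhotacism, vowel merger)
Only 'boribasnin' matches the regular Irdoren development of *busepasnen.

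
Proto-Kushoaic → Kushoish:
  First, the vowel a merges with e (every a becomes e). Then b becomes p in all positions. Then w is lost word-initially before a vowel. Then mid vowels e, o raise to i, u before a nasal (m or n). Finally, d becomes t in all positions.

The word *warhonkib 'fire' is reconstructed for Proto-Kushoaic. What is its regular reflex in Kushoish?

erhunkip

Kushoish: *warhonkib
  warhonkib → werhonkib   [vowel merger]
  werhonkib → werhonkip   [unconditioned shift]
  werhonkip → erhonkip   [glide loss]
  erhonkip → erhunkip   [pre-nasal raising]
  erhunkip (rule 5 does not apply)
  giving Kushoish erhunkip.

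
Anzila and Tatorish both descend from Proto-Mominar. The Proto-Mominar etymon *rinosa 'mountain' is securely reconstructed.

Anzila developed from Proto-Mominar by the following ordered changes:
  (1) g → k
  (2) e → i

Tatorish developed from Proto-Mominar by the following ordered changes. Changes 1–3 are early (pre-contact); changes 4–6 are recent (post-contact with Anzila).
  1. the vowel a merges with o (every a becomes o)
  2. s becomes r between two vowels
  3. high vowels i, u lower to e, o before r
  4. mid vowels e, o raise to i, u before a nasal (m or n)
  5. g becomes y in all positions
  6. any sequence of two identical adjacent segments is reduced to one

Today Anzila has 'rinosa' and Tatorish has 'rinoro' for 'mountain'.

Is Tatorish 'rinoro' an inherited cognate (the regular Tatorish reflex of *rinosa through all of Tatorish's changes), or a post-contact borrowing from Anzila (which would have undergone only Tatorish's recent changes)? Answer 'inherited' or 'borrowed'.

If inherited, *rinosa would pass through all of Tatorish's changes:
Tatorish: *rinosa
  rinosa → rinoso   [vowel merger]
  rinoso → rinoro   [rhotacism]
  rinoro (rule 3 does not apply)
  rinoro (rule 4 does not apply)
  rinoro (rule 5 does not apply)
  rinoro (rule 6 does not apply)
  giving Tatorish rinoro.
If borrowed from Anzila 'rinosa' after the early changes, it would undergo only the recent ones:
  rule 4 (pre-nasal raising): no change (rinosa)
  rule 5 (unconditioned shift): no change (rinosa)
  rule 6 (degemination): no change (rinosa)
  ⇒ as a loan: rinosa
Tatorish 'rinoro' matches the inherited outcome exactly, so it is an inherited cognate, not a loan.

inherited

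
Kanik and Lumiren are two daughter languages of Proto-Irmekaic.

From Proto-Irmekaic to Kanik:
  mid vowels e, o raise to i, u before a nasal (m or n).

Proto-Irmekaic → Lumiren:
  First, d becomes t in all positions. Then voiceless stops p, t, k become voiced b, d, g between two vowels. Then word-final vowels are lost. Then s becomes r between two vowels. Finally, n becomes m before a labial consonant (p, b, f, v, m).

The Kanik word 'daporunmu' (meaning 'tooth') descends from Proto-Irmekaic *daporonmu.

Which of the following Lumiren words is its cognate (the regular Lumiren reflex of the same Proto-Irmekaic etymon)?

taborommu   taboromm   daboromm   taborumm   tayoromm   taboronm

Lumiren: *daporonmu > taporonmu > taboronmu > taboronm > taboromm  (by unconditioned shift, intervocalic voicing, apocope, nasal place assimilation)
Among the options, 'taboromm' alone shows every Lumiren change applied in order.

taboromm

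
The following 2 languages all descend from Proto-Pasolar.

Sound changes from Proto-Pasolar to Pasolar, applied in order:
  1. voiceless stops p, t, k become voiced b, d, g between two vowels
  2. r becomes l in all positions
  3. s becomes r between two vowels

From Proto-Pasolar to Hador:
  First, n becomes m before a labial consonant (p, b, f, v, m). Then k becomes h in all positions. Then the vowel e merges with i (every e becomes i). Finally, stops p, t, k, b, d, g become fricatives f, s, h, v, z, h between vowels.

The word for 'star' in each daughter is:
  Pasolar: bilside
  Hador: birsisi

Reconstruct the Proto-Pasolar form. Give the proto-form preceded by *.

*birsite

Position 7: Pasolar has e, Hador has i. Pasolar preserves e here (none of its changes turn any other segment into e), so the proto-segment is *e.
Position 3: Pasolar has l, Hador has r. Hador preserves r here (none of its changes turn any other segment into r), so the proto-segment is *r.
Verify the candidate proto-form against each daughter:
Pasolar: start from *birsite.
  rule 1 (intervocalic voicing): birsite → birside
  rule 2 (unconditioned shift): birside → bilside
  rule 3: no change — bilside
  ⇒ Pasolar bilside
Hador: *birsite
  birsite (rule 1 does not apply)
  birsite (rule 2 does not apply)
  birsite → birsiti   [vowel merger]
  birsiti → birsisi   [intervocalic lenition]
  giving Hador birsisi.
Only *birsite yields all of Pasolar bilside, Hador birsisi.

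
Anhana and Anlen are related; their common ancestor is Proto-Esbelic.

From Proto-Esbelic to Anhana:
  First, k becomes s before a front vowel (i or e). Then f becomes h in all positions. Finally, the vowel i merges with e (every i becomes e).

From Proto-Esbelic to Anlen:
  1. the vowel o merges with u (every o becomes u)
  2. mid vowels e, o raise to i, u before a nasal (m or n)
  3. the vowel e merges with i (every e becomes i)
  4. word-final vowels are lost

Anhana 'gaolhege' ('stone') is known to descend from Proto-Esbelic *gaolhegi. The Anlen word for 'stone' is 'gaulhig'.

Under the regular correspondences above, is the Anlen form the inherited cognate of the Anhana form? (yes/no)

Derive the expected Anlen reflex of *gaolhegi:
Anlen: *gaolhegi
  gaolhegi → gaulhegi   [vowel merger]
  gaulhegi (rule 2 does not apply)
  gaulhegi → gaulhigi   [vowel merger]
  gaulhigi → gaulhig   [apocope]
  giving Anlen gaulhig.
Anlen 'gaulhig' matches the regular reflex exactly, so the pair is cognate.

yes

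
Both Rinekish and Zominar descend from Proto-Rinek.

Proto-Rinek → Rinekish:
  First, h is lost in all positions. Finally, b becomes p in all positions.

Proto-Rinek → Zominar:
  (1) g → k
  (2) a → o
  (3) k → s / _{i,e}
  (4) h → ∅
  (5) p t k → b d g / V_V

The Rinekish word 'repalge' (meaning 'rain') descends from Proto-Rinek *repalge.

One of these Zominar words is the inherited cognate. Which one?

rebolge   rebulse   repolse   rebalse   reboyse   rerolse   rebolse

rebolse

Zominar: *repalge
  repalge → repalke   [unconditioned shift]
  repalke → repolke   [vowel merger]
  repolke → repolse   [palatalisation]
  repolse (rule 4 does not apply)
  repolse → rebolse   [intervocalic voicing]
  giving Zominar rebolse.
Among the options, 'rebolse' alone shows every Zominar change applied in order.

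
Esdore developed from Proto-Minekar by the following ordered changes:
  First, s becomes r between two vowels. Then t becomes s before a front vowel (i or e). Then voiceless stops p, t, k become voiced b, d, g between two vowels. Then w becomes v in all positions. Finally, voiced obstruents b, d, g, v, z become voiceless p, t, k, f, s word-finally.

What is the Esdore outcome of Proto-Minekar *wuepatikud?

vuebasigut

Esdore: *wuepatikud
  wuepatikud (rule 1 does not apply)
  wuepatikud → wuepasikud   [palatalisation]
  wuepasikud → wuebasigud   [intervocalic voicing]
  wuebasigud → vuebasigud   [unconditioned shift]
  vuebasigud → vuebasigut   [final devoicing]
  giving Esdore vuebasigut.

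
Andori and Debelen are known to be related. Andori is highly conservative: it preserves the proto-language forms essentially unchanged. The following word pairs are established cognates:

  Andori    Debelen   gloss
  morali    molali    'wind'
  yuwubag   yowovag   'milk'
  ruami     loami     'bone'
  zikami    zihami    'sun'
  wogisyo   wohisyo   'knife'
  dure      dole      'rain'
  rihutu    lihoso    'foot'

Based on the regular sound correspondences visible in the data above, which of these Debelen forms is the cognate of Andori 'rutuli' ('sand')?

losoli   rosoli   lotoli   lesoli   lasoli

ruami ~ loami — Andori r corresponds to Debelen l word-initially before a back vowel.
yuwubag ~ yowovag, rihutu ~ lihoso — Andori u corresponds to Debelen o after a consonant, before a consonant other than r, m, n, p, b, f, v.
rihutu ~ lihoso — Andori t corresponds to Debelen s between vowels (before a back vowel).
Applying these to Andori 'rutuli':
  rutuli → lutuli   (r→l word-initially before a back vowel)
  lutuli → lotuli   (u→o after a consonant, before a consonant other than r, m, n, p, b, f, v)
  lotuli → losuli   (t→s between vowels (before a back vowel))
  losuli → losoli   (u→o after a consonant, before a consonant other than r, m, n, p, b, f, v)
So the Debelen cognate is 'losoli'.

losoli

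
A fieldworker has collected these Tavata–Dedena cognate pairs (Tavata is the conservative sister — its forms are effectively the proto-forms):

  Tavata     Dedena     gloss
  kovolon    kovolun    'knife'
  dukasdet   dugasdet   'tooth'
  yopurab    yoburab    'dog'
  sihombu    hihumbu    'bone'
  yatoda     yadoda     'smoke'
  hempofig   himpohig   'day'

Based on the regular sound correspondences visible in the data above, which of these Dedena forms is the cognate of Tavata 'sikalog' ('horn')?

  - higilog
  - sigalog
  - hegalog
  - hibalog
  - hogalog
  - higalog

sihombu ~ hihumbu — Tavata s corresponds to Dedena h word-initially before a front vowel.
dukasdet ~ dugasdet — Tavata k corresponds to Dedena g between vowels (before a back vowel).
Applying these to Tavata 'sikalog':
  sikalog → hikalog   (s→h word-initially before a front vowel)
  hikalog → higalog   (k→g between vowels (before a back vowel))
So the Dedena cognate is 'higalog'.

higalog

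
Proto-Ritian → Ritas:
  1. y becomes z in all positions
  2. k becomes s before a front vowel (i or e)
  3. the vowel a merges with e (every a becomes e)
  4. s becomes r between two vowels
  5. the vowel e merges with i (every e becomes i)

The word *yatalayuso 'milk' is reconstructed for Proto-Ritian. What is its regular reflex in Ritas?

Ritas: start from *yatalayuso.
  rule 1 (unconditioned shift): yatalayuso → zatalazuso
  rule 2: no change — zatalazuso
  rule 3 (vowel merger): zatalazuso → zetelezuso
  rule 4 (rhotacism): zetelezuso → zetelezuro
  rule 5 (vowel merger): zetelezuro → zitilizuro
  ⇒ Ritas zitilizuro

zitilizuro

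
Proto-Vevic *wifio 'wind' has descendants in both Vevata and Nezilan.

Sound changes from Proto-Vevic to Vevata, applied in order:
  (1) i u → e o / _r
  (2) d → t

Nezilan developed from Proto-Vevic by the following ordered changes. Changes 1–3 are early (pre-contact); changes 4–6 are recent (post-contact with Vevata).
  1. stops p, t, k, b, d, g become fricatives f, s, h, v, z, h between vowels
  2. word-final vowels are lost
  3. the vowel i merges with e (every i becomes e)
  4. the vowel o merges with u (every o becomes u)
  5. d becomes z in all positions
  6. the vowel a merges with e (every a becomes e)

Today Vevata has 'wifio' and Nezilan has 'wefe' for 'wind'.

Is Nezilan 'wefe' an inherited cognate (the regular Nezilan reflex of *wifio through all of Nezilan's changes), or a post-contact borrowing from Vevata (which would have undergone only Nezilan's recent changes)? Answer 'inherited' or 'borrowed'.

inherited

If inherited, *wifio would pass through all of Nezilan's changes:
Nezilan: *wifio
  wifio (rule 1 does not apply)
  wifio → wifi   [apocope]
  wifi → wefe   [vowel merger]
  wefe (rule 4 does not apply)
  wefe (rule 5 does not apply)
  wefe (rule 6 does not apply)
  giving Nezilan wefe.
If borrowed from Vevata 'wifio' after the early changes, it would undergo only the recent ones:
  rule 4 (vowel merger): wifio → wifiu
  rule 5 (unconditioned shift): no change (wifiu)
  rule 6 (vowel merger): no change (wifiu)
  ⇒ as a loan: wifiu
Nezilan 'wefe' matches the inherited outcome exactly, so it is an inherited cognate, not a loan.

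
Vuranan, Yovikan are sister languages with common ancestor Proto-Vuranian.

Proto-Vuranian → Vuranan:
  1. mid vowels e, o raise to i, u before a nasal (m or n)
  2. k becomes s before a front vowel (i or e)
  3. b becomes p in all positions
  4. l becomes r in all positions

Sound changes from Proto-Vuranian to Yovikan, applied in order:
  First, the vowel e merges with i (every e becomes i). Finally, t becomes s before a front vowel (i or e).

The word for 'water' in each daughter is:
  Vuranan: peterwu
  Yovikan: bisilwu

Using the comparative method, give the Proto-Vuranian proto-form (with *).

*betelwu

Position 1: Vuranan has p, Yovikan has b. Yovikan preserves b here (none of its changes turn any other segment into b), so the proto-segment is *b.
Position 4: Vuranan has e, Yovikan has i. Vuranan preserves e here (none of its changes turn any other segment into e), so the proto-segment is *e.
Continuing position by position gives *betelwu; check it forward:
Vuranan: *betelwu > petelwu > peterwu  (by unconditioned shift, unconditioned shift)
Yovikan: *betelwu
  betelwu → bitilwu   [vowel merger]
  bitilwu → bisilwu   [palatalisation]
  giving Yovikan bisilwu.
No other proto-form is consistent with every reflex, so the reconstruction is *betelwu.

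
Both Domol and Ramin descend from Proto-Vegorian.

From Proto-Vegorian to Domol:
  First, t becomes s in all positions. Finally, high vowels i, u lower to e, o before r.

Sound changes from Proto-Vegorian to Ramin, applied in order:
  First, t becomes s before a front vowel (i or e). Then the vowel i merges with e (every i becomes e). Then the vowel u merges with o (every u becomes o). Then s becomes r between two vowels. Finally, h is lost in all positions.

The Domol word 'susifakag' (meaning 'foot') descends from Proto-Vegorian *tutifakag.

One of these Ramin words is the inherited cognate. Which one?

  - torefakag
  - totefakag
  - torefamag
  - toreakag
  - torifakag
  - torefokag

Ramin: start from *tutifakag.
  rule 1 (palatalisation): tutifakag → tusifakag
  rule 2 (vowel merger): tusifakag → tusefakag
  rule 3 (vowel merger): tusefakag → tosefakag
  rule 4 (rhotacism): tosefakag → torefakag
  rule 5: no change — torefakag
  ⇒ Ramin torefakag
The other candidates each miss or misapply at least one Ramin change.

torefakag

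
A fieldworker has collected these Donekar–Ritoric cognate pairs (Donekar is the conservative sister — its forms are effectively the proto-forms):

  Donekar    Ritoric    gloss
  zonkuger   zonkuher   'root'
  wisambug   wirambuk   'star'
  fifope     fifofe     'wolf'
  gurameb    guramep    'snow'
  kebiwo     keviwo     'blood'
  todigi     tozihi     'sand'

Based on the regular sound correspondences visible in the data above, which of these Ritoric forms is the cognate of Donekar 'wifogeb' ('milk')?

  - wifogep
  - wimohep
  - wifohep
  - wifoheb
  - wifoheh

wifohep

zonkuger ~ zonkuher — Donekar g corresponds to Ritoric h between vowels (before a front vowel).
gurameb ~ guramep — Donekar b corresponds to Ritoric p word-finally.
Applying these to Donekar 'wifogeb':
  wifogeb → wifoheb   (g→h between vowels (before a front vowel))
  wifoheb → wifohep   (b→p word-finally)
So the Ritoric cognate is 'wifohep'.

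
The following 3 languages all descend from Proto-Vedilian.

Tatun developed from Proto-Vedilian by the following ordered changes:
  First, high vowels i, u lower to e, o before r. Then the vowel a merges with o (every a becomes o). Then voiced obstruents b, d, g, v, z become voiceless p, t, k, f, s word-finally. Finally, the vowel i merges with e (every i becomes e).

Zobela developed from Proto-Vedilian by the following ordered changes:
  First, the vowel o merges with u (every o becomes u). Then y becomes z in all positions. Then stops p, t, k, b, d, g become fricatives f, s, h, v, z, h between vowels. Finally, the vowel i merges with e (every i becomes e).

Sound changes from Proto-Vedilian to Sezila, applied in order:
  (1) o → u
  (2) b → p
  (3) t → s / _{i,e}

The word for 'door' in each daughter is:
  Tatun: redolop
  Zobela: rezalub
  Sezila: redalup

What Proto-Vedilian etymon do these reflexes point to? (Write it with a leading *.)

*redalob

Position 6: Tatun has o, Zobela has u, Sezila has u. Taking the neighbouring segments as reconstructed: Tatun o could go back to *a or *o; Zobela u could go back to *o or *u; Sezila u could go back to *o or *u — the one source consistent with every daughter is *o.
Position 3: Tatun has d, Zobela has z, Sezila has d. Tatun preserves d here (none of its changes turn any other segment into d), so the proto-segment is *d.
Position 4: Tatun has o, Zobela has a, Sezila has a. Zobela preserves a here (none of its changes turn any other segment into a), so the proto-segment is *a.
Verify the candidate proto-form against each daughter:
Tatun: start from *redalob.
  rule 1: no change — redalob
  rule 2 (vowel merger): redalob → redolob
  rule 3 (final devoicing): redolob → redolop
  rule 4: no change — redolop
  ⇒ Tatun redolop
Zobela: *redalob
  redalob → redalub   [vowel merger]
  redalub (rule 2 does not apply)
  redalub → rezalub   [intervocalic lenition]
  rezalub (rule 4 does not apply)
  giving Zobela rezalub.
Sezila: start from *redalob.
  rule 1 (vowel merger): redalob → redalub
  rule 2 (unconditioned shift): redalub → redalup
  rule 3: no change — redalup
  ⇒ Sezila redalup
No other proto-form is consistent with every reflex, so the reconstruction is *redalob.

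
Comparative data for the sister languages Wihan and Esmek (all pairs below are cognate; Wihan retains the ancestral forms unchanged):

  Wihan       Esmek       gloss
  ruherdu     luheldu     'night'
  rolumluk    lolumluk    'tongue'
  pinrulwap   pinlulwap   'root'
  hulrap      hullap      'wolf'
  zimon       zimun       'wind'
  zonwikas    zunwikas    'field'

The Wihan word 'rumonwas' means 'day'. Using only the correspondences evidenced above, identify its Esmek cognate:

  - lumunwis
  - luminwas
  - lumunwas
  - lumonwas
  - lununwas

lumunwas

ruherdu ~ luheldu — Wihan r corresponds to Esmek l word-initially before a back vowel.
zimon ~ zimun, zonwikas ~ zunwikas — Wihan o corresponds to Esmek u after a consonant, before a nasal.
Applying these to Wihan 'rumonwas':
  rumonwas → lumonwas   (r→l word-initially before a back vowel)
  lumonwas → lumunwas   (o→u after a consonant, before a nasal)
So the Esmek cognate is 'lumunwas'.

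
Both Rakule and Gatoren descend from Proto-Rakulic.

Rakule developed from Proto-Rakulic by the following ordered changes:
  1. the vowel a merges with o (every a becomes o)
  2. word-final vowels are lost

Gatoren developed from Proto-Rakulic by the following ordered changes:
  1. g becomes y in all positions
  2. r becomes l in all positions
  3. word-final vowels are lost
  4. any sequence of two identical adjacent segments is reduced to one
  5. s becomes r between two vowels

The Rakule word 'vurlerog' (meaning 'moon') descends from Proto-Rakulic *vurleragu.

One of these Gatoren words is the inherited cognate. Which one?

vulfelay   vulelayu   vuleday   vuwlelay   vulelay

Gatoren: *vurleragu > vurlerayu > vullelayu > vullelay > vulelay  (by unconditioned shift, unconditioned shift, apocope, degemination)
The other candidates each miss or misapply at least one Gatoren change.

vulelay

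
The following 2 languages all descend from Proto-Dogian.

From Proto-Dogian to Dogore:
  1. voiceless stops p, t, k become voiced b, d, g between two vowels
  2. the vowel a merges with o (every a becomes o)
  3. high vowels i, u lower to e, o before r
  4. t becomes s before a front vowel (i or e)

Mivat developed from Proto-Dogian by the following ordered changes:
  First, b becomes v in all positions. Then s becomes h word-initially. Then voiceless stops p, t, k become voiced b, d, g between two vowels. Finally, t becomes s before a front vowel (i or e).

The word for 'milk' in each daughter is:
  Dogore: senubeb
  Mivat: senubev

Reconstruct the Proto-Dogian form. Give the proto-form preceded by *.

*tenupeb

Position 5: Dogore has b, Mivat has b. In Mivat, b can only continue *p, so the proto-segment is *p.
Position 7: Dogore has b, Mivat has v. Taking the neighbouring segments as reconstructed: Dogore b can only go back to *b; Mivat v could go back to *b or *v — the one source consistent with every daughter is *b.
This points to *tenupeb. Verify forward in each daughter:
Dogore: *tenupeb > tenubeb > senubeb  (by intervocalic voicing, palatalisation)
Mivat: *tenupeb
  tenupeb → tenupev   [unconditioned shift]
  tenupev (rule 2 does not apply)
  tenupev → tenubev   [intervocalic voicing]
  tenubev → senubev   [palatalisation]
  giving Mivat senubev.
*tenupeb is the unique common source.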